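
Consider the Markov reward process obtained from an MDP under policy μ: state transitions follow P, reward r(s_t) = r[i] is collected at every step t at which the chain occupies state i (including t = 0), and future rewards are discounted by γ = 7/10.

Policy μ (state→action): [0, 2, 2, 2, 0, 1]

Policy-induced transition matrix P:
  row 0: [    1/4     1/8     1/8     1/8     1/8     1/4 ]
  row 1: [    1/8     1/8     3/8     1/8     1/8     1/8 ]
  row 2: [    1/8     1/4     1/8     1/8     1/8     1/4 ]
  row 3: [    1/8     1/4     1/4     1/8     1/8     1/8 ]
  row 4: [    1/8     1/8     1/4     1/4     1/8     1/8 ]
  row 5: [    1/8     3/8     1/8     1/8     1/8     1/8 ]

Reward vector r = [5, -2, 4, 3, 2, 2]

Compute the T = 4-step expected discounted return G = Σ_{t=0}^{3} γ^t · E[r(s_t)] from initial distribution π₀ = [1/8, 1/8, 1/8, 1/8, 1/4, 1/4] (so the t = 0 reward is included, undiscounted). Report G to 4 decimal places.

t=0: π = [0.1250, 0.1250, 0.1250, 0.1250, 0.2500, 0.2500], E[r] = 2.2500, γ^t·E[r] = 2.250000, running G = 2.250000
t=1: π = [0.1406, 0.2188, 0.2031, 0.1563, 0.1250, 0.1563], E[r] = 2.1094, γ^t·E[r] = 1.476563, running G = 3.726563
t=2: π = [0.1426, 0.2090, 0.2148, 0.1406, 0.1250, 0.1680], E[r] = 2.1621, γ^t·E[r] = 1.059434, running G = 4.785996
t=3: π = [0.1428, 0.2114, 0.2104, 0.1406, 0.1250, 0.1697], E[r] = 2.1443, γ^t·E[r] = 0.735490, running G = 5.521487

G = 5.5215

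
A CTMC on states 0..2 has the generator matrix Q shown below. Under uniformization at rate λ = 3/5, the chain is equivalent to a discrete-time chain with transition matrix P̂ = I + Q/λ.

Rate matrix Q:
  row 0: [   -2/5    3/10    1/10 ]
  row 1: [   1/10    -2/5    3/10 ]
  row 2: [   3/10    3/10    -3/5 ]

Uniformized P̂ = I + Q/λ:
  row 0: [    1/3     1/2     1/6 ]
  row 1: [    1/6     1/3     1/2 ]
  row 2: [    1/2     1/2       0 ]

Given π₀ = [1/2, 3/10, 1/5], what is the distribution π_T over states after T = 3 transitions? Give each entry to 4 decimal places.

t=0: π = [0.5000, 0.3000, 0.2000]
t=1: π = [0.3167, 0.4500, 0.2333]
t=2: π = [0.2972, 0.4250, 0.2778]
t=3: π = [0.3088, 0.4292, 0.2620]

π = [0.3088, 0.4292, 0.2620]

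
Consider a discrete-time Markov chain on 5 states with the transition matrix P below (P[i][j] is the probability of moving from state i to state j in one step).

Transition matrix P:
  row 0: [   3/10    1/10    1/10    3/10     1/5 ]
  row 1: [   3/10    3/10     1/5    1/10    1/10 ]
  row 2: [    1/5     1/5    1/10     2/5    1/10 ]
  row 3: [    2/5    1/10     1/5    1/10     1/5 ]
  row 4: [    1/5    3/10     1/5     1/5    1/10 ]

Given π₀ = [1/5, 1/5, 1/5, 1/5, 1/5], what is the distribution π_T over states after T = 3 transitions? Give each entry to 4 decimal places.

π = [0.2912, 0.1824, 0.1552, 0.2202, 0.1510]

t=0: π = [0.2000, 0.2000, 0.2000, 0.2000, 0.2000]
t=1: π = [0.2800, 0.2000, 0.1600, 0.2200, 0.1400]
t=2: π = [0.2920, 0.1840, 0.1560, 0.2180, 0.1500]
t=3: π = [0.2912, 0.1824, 0.1552, 0.2202, 0.1510]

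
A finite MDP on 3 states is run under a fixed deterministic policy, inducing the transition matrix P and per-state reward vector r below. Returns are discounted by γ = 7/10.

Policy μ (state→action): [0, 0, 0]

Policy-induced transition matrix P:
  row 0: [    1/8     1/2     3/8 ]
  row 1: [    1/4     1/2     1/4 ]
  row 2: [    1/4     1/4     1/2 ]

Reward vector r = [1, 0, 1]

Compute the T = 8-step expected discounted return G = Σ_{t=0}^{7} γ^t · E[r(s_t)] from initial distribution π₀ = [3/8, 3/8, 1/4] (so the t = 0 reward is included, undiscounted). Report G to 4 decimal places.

G = 1.8709

t=0: π = [0.3750, 0.3750, 0.2500], E[r] = 0.6250, γ^t·E[r] = 0.625000, running G = 0.625000
t=1: π = [0.2031, 0.4375, 0.3594], E[r] = 0.5625, γ^t·E[r] = 0.393750, running G = 1.018750
t=2: π = [0.2246, 0.4102, 0.3652], E[r] = 0.5898, γ^t·E[r] = 0.289023, running G = 1.307773
t=3: π = [0.2219, 0.4087, 0.3694], E[r] = 0.5913, γ^t·E[r] = 0.202819, running G = 1.510592
t=4: π = [0.2223, 0.4077, 0.3701], E[r] = 0.5923, γ^t·E[r] = 0.142222, running G = 1.652815
t=5: π = [0.2222, 0.4075, 0.3703], E[r] = 0.5925, γ^t·E[r] = 0.099585, running G = 1.752400
t=6: π = [0.2222, 0.4074, 0.3704], E[r] = 0.5926, γ^t·E[r] = 0.069716, running G = 1.822116
t=7: π = [0.2222, 0.4074, 0.3704], E[r] = 0.5926, γ^t·E[r] = 0.048802, running G = 1.870918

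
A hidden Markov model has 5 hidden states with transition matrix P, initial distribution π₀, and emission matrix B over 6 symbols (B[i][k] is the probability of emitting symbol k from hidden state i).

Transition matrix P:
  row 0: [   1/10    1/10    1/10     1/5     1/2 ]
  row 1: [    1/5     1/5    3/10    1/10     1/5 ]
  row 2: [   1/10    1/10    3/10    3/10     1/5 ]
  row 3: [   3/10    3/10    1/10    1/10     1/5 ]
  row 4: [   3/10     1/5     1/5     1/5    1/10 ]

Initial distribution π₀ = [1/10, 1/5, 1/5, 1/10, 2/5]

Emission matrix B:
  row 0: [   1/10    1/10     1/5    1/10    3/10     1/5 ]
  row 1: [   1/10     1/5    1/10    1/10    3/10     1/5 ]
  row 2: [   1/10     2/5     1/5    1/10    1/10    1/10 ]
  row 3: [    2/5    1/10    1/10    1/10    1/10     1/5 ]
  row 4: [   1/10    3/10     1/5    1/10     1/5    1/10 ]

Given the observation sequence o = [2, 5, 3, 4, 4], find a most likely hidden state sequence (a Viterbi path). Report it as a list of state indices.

t=0: δ = [2.000e-02, 2.000e-02, 4.000e-02, 1.000e-02, 8.000e-02]  (obs o_0=2)
t=1: δ = [4.800e-03, 3.200e-03, 1.600e-03, 3.200e-03, 1.000e-03]  ψ = [4, 4, 4, 4, 0]  (obs o_1=5)
t=2: δ = [9.600e-05, 9.600e-05, 9.600e-05, 9.600e-05, 2.400e-04]  ψ = [3, 3, 1, 0, 0]  (obs o_2=3)
t=3: δ = [2.160e-05, 1.440e-05, 4.800e-06, 4.800e-06, 9.600e-06]  ψ = [4, 4, 4, 4, 0]  (obs o_3=4)
t=4: δ = [8.640e-07, 8.640e-07, 4.320e-07, 4.320e-07, 2.160e-06]  ψ = [1, 1, 1, 0, 0]  (obs o_4=4)
backtrack: best end state = 4; path = [4, 0, 4, 0, 4]

path = [4, 0, 4, 0, 4]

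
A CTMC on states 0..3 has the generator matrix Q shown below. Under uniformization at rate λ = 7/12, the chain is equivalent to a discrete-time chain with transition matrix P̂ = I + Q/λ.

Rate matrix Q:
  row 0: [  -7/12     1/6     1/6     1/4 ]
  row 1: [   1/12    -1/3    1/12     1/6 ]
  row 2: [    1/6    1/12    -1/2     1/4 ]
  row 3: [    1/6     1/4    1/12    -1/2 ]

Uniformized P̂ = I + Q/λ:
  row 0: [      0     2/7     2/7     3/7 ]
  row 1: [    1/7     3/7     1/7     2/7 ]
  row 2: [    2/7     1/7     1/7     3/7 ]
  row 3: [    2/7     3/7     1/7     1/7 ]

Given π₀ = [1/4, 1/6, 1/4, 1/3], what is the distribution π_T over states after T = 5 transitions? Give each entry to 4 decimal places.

t=0: π = [0.2500, 0.1667, 0.2500, 0.3333]
t=1: π = [0.1905, 0.3214, 0.1786, 0.3095]
t=2: π = [0.1854, 0.3503, 0.1701, 0.2942]
t=3: π = [0.1827, 0.3535, 0.1693, 0.2945]
t=4: π = [0.1830, 0.3541, 0.1690, 0.2939]
t=5: π = [0.1828, 0.3542, 0.1690, 0.2940]

π = [0.1828, 0.3542, 0.1690, 0.2940]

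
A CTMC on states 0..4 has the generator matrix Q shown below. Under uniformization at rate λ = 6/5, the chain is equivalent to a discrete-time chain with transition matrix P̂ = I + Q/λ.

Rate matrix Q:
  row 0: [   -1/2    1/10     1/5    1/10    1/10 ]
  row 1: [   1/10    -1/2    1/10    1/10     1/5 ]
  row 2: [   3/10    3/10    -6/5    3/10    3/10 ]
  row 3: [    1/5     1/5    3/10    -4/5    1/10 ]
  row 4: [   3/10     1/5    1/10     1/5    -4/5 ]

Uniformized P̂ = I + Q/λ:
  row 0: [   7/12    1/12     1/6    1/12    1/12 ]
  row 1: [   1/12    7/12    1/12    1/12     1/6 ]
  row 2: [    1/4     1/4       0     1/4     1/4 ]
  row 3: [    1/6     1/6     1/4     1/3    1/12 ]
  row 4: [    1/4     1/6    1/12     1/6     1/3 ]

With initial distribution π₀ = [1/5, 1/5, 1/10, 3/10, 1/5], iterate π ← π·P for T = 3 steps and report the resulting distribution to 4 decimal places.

t=0: π = [0.2000, 0.2000, 0.1000, 0.3000, 0.2000]
t=1: π = [0.2583, 0.2417, 0.1417, 0.1917, 0.1667]
t=2: π = [0.2799, 0.2576, 0.1250, 0.1688, 0.1688]
t=3: π = [0.2863, 0.2611, 0.1244, 0.1604, 0.1678]

π = [0.2863, 0.2611, 0.1244, 0.1604, 0.1678]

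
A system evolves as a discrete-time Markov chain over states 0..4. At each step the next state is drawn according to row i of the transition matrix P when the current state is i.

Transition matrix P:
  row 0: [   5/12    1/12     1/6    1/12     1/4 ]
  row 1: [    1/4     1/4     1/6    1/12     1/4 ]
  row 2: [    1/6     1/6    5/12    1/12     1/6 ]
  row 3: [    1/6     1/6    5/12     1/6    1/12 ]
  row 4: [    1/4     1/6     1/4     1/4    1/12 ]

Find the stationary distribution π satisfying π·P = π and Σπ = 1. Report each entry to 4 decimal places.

π = [0.2594, 0.1582, 0.2828, 0.1230, 0.1765]

Balance equations π_j = Σ_i π_i·P[i][j]:
  π_0 = 5/12·π_0 + 1/4·π_1 + 1/6·π_2 + 1/6·π_3 + 1/4·π_4
  π_1 = 1/12·π_0 + 1/4·π_1 + 1/6·π_2 + 1/6·π_3 + 1/6·π_4
  π_2 = 1/6·π_0 + 1/6·π_1 + 5/12·π_2 + 5/12·π_3 + 1/4·π_4
  π_3 = 1/12·π_0 + 1/12·π_1 + 1/12·π_2 + 1/6·π_3 + 1/4·π_4
  normalize: π_0 + π_1 + π_2 + π_3 + π_4 = 1
Solving the linear system gives exactly π = [3733/14390, 2277/14390, 407/1439, 177/1439, 254/1439].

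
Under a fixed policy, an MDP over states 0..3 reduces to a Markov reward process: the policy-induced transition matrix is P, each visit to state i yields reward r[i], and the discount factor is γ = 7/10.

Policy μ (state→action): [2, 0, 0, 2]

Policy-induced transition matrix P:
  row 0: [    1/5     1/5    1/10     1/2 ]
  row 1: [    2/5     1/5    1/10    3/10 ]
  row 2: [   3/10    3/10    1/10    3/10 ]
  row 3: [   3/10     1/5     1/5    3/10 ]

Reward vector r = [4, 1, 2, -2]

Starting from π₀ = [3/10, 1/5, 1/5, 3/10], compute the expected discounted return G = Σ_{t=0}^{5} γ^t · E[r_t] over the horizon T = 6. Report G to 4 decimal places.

G = 3.0086

t=0: π = [0.3000, 0.2000, 0.2000, 0.3000], E[r] = 1.2000, γ^t·E[r] = 1.200000, running G = 1.200000
t=1: π = [0.2900, 0.2200, 0.1300, 0.3600], E[r] = 0.9200, γ^t·E[r] = 0.644000, running G = 1.844000
t=2: π = [0.2930, 0.2130, 0.1360, 0.3580], E[r] = 0.9410, γ^t·E[r] = 0.461090, running G = 2.305090
t=3: π = [0.2920, 0.2136, 0.1358, 0.3586], E[r] = 0.9360, γ^t·E[r] = 0.321048, running G = 2.626138
t=4: π = [0.2922, 0.2136, 0.1359, 0.3584], E[r] = 0.9371, γ^t·E[r] = 0.225007, running G = 2.851145
t=5: π = [0.2921, 0.2136, 0.1358, 0.3584], E[r] = 0.9370, γ^t·E[r] = 0.157477, running G = 3.008622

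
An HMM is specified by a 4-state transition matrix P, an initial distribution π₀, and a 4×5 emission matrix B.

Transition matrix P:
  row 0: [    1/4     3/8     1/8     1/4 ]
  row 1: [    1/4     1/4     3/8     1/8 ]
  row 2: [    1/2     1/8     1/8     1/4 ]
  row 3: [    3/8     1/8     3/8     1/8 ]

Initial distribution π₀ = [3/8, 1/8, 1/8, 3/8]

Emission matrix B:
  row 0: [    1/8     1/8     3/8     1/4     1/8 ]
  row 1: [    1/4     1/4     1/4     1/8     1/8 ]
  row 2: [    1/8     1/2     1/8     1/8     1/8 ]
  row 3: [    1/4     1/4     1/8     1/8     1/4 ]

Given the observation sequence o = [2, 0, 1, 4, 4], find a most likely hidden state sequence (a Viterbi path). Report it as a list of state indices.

path = [0, 1, 2, 0, 3]

t=0: δ = [1.406e-01, 3.125e-02, 1.562e-02, 4.688e-02]  (obs o_0=2)
t=1: δ = [4.395e-03, 1.318e-02, 2.197e-03, 8.789e-03]  ψ = [0, 0, 0, 0]  (obs o_1=0)
t=2: δ = [4.120e-04, 8.240e-04, 2.472e-03, 4.120e-04]  ψ = [1, 1, 1, 1]  (obs o_2=1)
t=3: δ = [1.545e-04, 3.862e-05, 3.862e-05, 1.545e-04]  ψ = [2, 2, 1, 2]  (obs o_3=4)
t=4: δ = [7.242e-06, 7.242e-06, 7.242e-06, 9.656e-06]  ψ = [3, 0, 3, 0]  (obs o_4=4)
backtrack: best end state = 3; path = [0, 1, 2, 0, 3]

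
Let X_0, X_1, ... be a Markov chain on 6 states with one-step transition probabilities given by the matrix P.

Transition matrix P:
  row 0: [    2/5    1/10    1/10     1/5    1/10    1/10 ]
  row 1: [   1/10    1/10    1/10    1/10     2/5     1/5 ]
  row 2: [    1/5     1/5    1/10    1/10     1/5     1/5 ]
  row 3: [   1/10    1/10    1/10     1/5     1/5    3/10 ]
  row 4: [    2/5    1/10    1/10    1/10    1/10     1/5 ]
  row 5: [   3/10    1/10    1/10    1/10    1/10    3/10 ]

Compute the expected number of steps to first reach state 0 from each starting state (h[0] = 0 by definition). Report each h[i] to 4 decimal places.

First-step conditioning: h[0] = 0; for i ≠ 0, h[i] = 1 + Σ_k P[i][k]·h[k].
  h[1] = 1 + 1/10·h[1] + 1/10·h[2] + 1/10·h[3] + 2/5·h[4] + 1/5·h[5]
  h[2] = 1 + 1/5·h[1] + 1/10·h[2] + 1/10·h[3] + 1/5·h[4] + 1/5·h[5]
  h[3] = 1 + 1/10·h[1] + 1/10·h[2] + 1/5·h[3] + 1/5·h[4] + 3/10·h[5]
  h[4] = 1 + 1/10·h[1] + 1/10·h[2] + 1/10·h[3] + 1/10·h[4] + 1/5·h[5]
  h[5] = 1 + 1/10·h[1] + 1/10·h[2] + 1/10·h[3] + 1/10·h[4] + 3/10·h[5]
Solving the 5×5 linear system over states ≠ 0 gives exactly h = [0, 105300/23507, 99630/23507, 109000/23507, 81000/23507, 90000/23507] (h[0] = 0 is the target).

h = [0.0000, 4.4795, 4.2383, 4.6369, 3.4458, 3.8286]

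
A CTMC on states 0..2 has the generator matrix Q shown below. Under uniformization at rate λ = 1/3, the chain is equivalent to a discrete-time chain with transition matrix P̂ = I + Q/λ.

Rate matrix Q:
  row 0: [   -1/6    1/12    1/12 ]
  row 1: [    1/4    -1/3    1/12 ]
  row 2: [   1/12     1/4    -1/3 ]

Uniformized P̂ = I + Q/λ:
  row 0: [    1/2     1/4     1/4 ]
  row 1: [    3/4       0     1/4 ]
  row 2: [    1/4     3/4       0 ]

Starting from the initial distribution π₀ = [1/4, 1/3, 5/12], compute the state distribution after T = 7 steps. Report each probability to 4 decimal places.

π = [0.5198, 0.2802, 0.2000]

t=0: π = [0.2500, 0.3333, 0.4167]
t=1: π = [0.4792, 0.3750, 0.1458]
t=2: π = [0.5573, 0.2292, 0.2135]
t=3: π = [0.5039, 0.2995, 0.1966]
t=4: π = [0.5257, 0.2734, 0.2008]
t=5: π = [0.5181, 0.2821, 0.1998]
t=6: π = [0.5206, 0.2794, 0.2001]
t=7: π = [0.5198, 0.2802, 0.2000]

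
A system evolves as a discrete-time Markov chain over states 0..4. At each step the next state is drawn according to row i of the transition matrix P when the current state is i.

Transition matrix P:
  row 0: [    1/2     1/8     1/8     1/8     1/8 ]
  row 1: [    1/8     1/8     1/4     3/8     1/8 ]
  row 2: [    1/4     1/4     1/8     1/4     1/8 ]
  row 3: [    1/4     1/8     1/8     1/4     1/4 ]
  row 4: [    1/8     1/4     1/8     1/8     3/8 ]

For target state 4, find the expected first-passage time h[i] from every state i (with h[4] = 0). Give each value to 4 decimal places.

h = [6.6441, 6.3879, 6.4934, 5.6949, 0.0000]

First-step conditioning: h[4] = 0; for i ≠ 4, h[i] = 1 + Σ_k P[i][k]·h[k].
  h[0] = 1 + 1/2·h[0] + 1/8·h[1] + 1/8·h[2] + 1/8·h[3]
  h[1] = 1 + 1/8·h[0] + 1/8·h[1] + 1/4·h[2] + 3/8·h[3]
  h[2] = 1 + 1/4·h[0] + 1/4·h[1] + 1/8·h[2] + 1/4·h[3]
  h[3] = 1 + 1/4·h[0] + 1/8·h[1] + 1/8·h[2] + 1/4·h[3]
Solving the 4×4 linear system over states ≠ 4 gives exactly h = [392/59, 3392/531, 3448/531, 336/59, 0] (h[4] = 0 is the target).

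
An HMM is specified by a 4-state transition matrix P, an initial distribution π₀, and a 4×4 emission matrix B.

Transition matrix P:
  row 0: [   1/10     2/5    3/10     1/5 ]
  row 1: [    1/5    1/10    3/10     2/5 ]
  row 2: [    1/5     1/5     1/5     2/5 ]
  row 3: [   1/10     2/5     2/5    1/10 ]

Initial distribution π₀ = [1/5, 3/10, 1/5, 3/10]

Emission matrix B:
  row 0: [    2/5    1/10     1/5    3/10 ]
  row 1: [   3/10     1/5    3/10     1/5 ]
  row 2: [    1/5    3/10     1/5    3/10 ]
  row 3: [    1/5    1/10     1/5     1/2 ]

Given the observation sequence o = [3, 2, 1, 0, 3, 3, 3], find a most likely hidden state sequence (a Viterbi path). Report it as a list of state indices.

t=0: δ = [6.000e-02, 6.000e-02, 6.000e-02, 1.500e-01]  (obs o_0=3)
t=1: δ = [3.000e-03, 1.800e-02, 1.200e-02, 4.800e-03]  ψ = [3, 3, 3, 1]  (obs o_1=2)
t=2: δ = [3.600e-04, 4.800e-04, 1.620e-03, 7.200e-04]  ψ = [1, 2, 1, 1]  (obs o_2=1)
t=3: δ = [1.296e-04, 9.720e-05, 6.480e-05, 1.296e-04]  ψ = [2, 2, 2, 2]  (obs o_3=0)
t=4: δ = [5.832e-06, 1.037e-05, 1.555e-05, 1.944e-05]  ψ = [1, 0, 3, 1]  (obs o_4=3)
t=5: δ = [9.331e-07, 1.555e-06, 2.333e-06, 3.110e-06]  ψ = [2, 3, 3, 2]  (obs o_5=3)
t=6: δ = [1.400e-07, 2.488e-07, 3.732e-07, 4.666e-07]  ψ = [2, 3, 3, 2]  (obs o_6=3)
backtrack: best end state = 3; path = [3, 1, 2, 1, 3, 2, 3]

path = [3, 1, 2, 1, 3, 2, 3]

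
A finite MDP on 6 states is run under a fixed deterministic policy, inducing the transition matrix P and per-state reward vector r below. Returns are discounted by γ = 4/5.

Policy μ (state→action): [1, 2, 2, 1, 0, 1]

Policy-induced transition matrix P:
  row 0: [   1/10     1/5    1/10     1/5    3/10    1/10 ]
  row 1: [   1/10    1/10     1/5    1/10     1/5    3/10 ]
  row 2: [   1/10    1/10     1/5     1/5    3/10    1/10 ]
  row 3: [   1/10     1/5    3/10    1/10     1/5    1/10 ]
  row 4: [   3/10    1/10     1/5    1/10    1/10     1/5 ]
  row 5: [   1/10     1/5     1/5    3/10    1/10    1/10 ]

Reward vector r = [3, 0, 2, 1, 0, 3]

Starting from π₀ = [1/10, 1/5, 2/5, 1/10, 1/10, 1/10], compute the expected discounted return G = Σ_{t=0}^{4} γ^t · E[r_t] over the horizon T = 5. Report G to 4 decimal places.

G = 4.8568

t=0: π = [0.1000, 0.2000, 0.4000, 0.1000, 0.1000, 0.1000], E[r] = 1.5000, γ^t·E[r] = 1.500000, running G = 1.500000
t=1: π = [0.1200, 0.1300, 0.2000, 0.1700, 0.2300, 0.1500], E[r] = 1.3800, γ^t·E[r] = 1.104000, running G = 2.604000
t=2: π = [0.1460, 0.1440, 0.2050, 0.1620, 0.1940, 0.1490], E[r] = 1.4570, γ^t·E[r] = 0.932480, running G = 3.536480
t=3: π = [0.1388, 0.1457, 0.2016, 0.1649, 0.2008, 0.1482], E[r] = 1.4291, γ^t·E[r] = 0.731699, running G = 4.268179
t=4: π = [0.1402, 0.1452, 0.2026, 0.1637, 0.1991, 0.1492], E[r] = 1.4370, γ^t·E[r] = 0.588612, running G = 4.856791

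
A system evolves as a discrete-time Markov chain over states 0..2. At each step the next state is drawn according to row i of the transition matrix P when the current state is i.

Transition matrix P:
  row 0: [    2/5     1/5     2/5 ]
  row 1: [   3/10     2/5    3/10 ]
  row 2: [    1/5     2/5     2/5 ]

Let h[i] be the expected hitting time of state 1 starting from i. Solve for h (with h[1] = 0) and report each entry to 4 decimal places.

First-step conditioning: h[1] = 0; for i ≠ 1, h[i] = 1 + Σ_k P[i][k]·h[k].
  h[0] = 1 + 2/5·h[0] + 2/5·h[2]
  h[2] = 1 + 1/5·h[0] + 2/5·h[2]
Solving the 2×2 linear system over states ≠ 1 gives exactly h = [25/7, 0, 20/7] (h[1] = 0 is the target).

h = [3.5714, 0.0000, 2.8571]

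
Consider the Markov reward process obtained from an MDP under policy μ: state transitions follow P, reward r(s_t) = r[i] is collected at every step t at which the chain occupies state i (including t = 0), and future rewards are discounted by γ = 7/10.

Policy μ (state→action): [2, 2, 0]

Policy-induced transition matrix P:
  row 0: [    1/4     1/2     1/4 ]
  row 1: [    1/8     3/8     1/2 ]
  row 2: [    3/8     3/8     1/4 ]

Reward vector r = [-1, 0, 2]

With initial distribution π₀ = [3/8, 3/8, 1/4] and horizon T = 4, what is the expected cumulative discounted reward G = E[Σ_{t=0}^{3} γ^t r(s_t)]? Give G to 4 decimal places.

G = 0.8300

t=0: π = [0.3750, 0.3750, 0.2500], E[r] = 0.1250, γ^t·E[r] = 0.125000, running G = 0.125000
t=1: π = [0.2344, 0.4219, 0.3438], E[r] = 0.4531, γ^t·E[r] = 0.317188, running G = 0.442188
t=2: π = [0.2402, 0.4043, 0.3555], E[r] = 0.4707, γ^t·E[r] = 0.230645, running G = 0.672832
t=3: π = [0.2439, 0.4050, 0.3511], E[r] = 0.4583, γ^t·E[r] = 0.157180, running G = 0.830012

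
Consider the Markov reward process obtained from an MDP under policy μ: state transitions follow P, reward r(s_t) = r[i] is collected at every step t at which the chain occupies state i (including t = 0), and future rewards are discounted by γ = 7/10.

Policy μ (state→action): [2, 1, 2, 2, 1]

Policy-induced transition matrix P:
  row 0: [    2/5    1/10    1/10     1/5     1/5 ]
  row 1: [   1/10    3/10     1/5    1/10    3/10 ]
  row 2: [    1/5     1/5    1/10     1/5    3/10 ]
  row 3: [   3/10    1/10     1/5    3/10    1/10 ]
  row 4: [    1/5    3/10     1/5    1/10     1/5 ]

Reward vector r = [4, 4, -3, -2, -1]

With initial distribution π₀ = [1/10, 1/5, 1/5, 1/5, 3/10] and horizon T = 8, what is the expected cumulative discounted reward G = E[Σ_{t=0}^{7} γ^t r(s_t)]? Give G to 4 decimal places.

t=0: π = [0.1000, 0.2000, 0.2000, 0.2000, 0.3000], E[r] = -0.1000, γ^t·E[r] = -0.100000, running G = -0.100000
t=1: π = [0.2200, 0.2200, 0.1700, 0.1700, 0.2200], E[r] = 0.6900, γ^t·E[r] = 0.483000, running G = 0.383000
t=2: π = [0.2390, 0.2050, 0.1610, 0.1730, 0.2220], E[r] = 0.7250, γ^t·E[r] = 0.355250, running G = 0.738250
t=3: π = [0.2446, 0.2015, 0.1600, 0.1746, 0.2193], E[r] = 0.7359, γ^t·E[r] = 0.252414, running G = 0.990664
t=4: π = [0.2462, 0.2002, 0.1595, 0.1754, 0.2187], E[r] = 0.7375, γ^t·E[r] = 0.177071, running G = 1.167735
t=5: π = [0.2468, 0.1997, 0.1594, 0.1757, 0.2184], E[r] = 0.7380, γ^t·E[r] = 0.124029, running G = 1.291764
t=6: π = [0.2469, 0.1996, 0.1594, 0.1757, 0.2183], E[r] = 0.7381, γ^t·E[r] = 0.086835, running G = 1.378600
t=7: π = [0.2470, 0.1995, 0.1594, 0.1758, 0.2183], E[r] = 0.7381, γ^t·E[r] = 0.060788, running G = 1.439388

G = 1.4394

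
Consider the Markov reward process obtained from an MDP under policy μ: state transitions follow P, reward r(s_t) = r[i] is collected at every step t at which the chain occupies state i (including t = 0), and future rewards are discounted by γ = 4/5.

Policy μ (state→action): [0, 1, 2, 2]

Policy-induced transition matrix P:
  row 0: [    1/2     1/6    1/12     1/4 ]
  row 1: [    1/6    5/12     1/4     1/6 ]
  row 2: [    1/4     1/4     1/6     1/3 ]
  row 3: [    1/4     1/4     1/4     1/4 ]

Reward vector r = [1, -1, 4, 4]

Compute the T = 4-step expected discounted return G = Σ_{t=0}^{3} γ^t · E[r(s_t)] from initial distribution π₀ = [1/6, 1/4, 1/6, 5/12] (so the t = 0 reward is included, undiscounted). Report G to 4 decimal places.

G = 5.6994

t=0: π = [0.1667, 0.2500, 0.1667, 0.4167], E[r] = 2.2500, γ^t·E[r] = 2.250000, running G = 2.250000
t=1: π = [0.2708, 0.2778, 0.2083, 0.2431], E[r] = 1.7986, γ^t·E[r] = 1.438889, running G = 3.688889
t=2: π = [0.2946, 0.2737, 0.1875, 0.2442], E[r] = 1.7477, γ^t·E[r] = 1.118519, running G = 4.807407
t=3: π = [0.3008, 0.2711, 0.1853, 0.2428], E[r] = 1.7421, γ^t·E[r] = 0.891975, running G = 5.699383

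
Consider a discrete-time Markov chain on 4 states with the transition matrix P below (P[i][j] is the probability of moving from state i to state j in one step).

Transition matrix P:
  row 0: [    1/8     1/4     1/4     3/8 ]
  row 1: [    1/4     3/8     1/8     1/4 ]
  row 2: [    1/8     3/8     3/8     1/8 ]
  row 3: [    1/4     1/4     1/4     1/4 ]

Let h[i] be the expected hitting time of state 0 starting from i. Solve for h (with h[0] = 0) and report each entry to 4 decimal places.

First-step conditioning: h[0] = 0; for i ≠ 0, h[i] = 1 + Σ_k P[i][k]·h[k].
  h[1] = 1 + 3/8·h[1] + 1/8·h[2] + 1/4·h[3]
  h[2] = 1 + 3/8·h[1] + 3/8·h[2] + 1/8·h[3]
  h[3] = 1 + 1/4·h[1] + 1/4·h[2] + 1/4·h[3]
Solving the 3×3 linear system over states ≠ 0 gives exactly h = [0, 49/11, 57/11, 50/11] (h[0] = 0 is the target).

h = [0.0000, 4.4545, 5.1818, 4.5455]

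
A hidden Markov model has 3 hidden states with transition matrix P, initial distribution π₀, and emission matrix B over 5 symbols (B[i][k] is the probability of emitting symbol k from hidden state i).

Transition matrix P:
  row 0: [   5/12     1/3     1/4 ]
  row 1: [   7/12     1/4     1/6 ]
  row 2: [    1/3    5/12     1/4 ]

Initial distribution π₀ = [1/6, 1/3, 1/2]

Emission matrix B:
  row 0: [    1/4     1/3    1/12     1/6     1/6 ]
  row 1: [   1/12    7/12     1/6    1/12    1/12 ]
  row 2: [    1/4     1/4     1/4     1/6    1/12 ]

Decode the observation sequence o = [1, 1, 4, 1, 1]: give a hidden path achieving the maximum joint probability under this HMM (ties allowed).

path = [2, 1, 0, 1, 0]

t=0: δ = [5.556e-02, 1.944e-01, 1.250e-01]  (obs o_0=1)
t=1: δ = [3.781e-02, 3.038e-02, 8.102e-03]  ψ = [1, 2, 1]  (obs o_1=1)
t=2: δ = [2.954e-03, 1.050e-03, 7.877e-04]  ψ = [1, 0, 0]  (obs o_2=4)
t=3: δ = [4.103e-04, 5.744e-04, 1.846e-04]  ψ = [0, 0, 0]  (obs o_3=1)
t=4: δ = [1.117e-04, 8.376e-05, 2.564e-05]  ψ = [1, 1, 0]  (obs o_4=1)
backtrack: best end state = 0; path = [2, 1, 0, 1, 0]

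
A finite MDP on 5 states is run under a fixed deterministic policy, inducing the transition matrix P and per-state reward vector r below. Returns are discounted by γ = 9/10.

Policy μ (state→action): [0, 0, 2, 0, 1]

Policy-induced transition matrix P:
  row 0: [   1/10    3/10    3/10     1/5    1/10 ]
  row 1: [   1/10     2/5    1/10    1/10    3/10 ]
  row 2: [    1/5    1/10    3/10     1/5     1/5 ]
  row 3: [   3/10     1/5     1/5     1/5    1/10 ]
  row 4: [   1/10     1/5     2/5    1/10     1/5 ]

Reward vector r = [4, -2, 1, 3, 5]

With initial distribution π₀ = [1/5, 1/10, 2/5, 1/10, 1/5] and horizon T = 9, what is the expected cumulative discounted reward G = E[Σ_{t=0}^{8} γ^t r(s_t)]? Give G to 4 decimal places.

G = 11.8638

t=0: π = [0.2000, 0.1000, 0.4000, 0.1000, 0.2000], E[r] = 2.3000, γ^t·E[r] = 2.300000, running G = 2.300000
t=1: π = [0.1600, 0.2000, 0.2900, 0.1700, 0.1800], E[r] = 1.9400, γ^t·E[r] = 1.746000, running G = 4.046000
t=2: π = [0.1630, 0.2270, 0.2610, 0.1620, 0.1870], E[r] = 1.8800, γ^t·E[r] = 1.522800, running G = 5.568800
t=3: π = [0.1585, 0.2356, 0.2571, 0.1586, 0.1902], E[r] = 1.8467, γ^t·E[r] = 1.346244, running G = 6.915044
t=4: π = [0.1574, 0.2373, 0.2560, 0.1574, 0.1919], E[r] = 1.8428, γ^t·E[r] = 1.209028, running G = 8.124073
t=5: π = [0.1571, 0.2376, 0.2560, 0.1571, 0.1922], E[r] = 1.8416, γ^t·E[r] = 1.087466, running G = 9.211538
t=6: π = [0.1570, 0.2376, 0.2560, 0.1570, 0.1923], E[r] = 1.8416, γ^t·E[r] = 0.978684, running G = 10.190222
t=7: π = [0.1570, 0.2376, 0.2560, 0.1570, 0.1924], E[r] = 1.8416, γ^t·E[r] = 0.880817, running G = 11.071040
t=8: π = [0.1570, 0.2376, 0.2560, 0.1570, 0.1924], E[r] = 1.8416, γ^t·E[r] = 0.792740, running G = 11.863779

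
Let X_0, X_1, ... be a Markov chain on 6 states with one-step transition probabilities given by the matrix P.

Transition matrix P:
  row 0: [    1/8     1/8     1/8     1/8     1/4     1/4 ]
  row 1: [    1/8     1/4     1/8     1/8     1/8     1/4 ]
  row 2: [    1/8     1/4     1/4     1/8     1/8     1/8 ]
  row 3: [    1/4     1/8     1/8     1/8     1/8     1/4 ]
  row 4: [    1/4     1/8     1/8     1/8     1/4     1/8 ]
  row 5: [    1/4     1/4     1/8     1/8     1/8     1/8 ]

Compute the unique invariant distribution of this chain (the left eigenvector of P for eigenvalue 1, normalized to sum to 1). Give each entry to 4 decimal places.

π = [0.1852, 0.1901, 0.1429, 0.1250, 0.1693, 0.1875]

Balance equations π_j = Σ_i π_i·P[i][j]:
  π_0 = 1/8·π_0 + 1/8·π_1 + 1/8·π_2 + 1/4·π_3 + 1/4·π_4 + 1/4·π_5
  π_1 = 1/8·π_0 + 1/4·π_1 + 1/4·π_2 + 1/8·π_3 + 1/8·π_4 + 1/4·π_5
  π_2 = 1/8·π_0 + 1/8·π_1 + 1/4·π_2 + 1/8·π_3 + 1/8·π_4 + 1/8·π_5
  π_3 = 1/8·π_0 + 1/8·π_1 + 1/8·π_2 + 1/8·π_3 + 1/8·π_4 + 1/8·π_5
  π_4 = 1/4·π_0 + 1/8·π_1 + 1/8·π_2 + 1/8·π_3 + 1/4·π_4 + 1/8·π_5
  normalize: π_0 + π_1 + π_2 + π_3 + π_4 + π_5 = 1
Solving the linear system gives exactly π = [735/3968, 5279/27776, 1/7, 1/8, 4703/27776, 5209/27776].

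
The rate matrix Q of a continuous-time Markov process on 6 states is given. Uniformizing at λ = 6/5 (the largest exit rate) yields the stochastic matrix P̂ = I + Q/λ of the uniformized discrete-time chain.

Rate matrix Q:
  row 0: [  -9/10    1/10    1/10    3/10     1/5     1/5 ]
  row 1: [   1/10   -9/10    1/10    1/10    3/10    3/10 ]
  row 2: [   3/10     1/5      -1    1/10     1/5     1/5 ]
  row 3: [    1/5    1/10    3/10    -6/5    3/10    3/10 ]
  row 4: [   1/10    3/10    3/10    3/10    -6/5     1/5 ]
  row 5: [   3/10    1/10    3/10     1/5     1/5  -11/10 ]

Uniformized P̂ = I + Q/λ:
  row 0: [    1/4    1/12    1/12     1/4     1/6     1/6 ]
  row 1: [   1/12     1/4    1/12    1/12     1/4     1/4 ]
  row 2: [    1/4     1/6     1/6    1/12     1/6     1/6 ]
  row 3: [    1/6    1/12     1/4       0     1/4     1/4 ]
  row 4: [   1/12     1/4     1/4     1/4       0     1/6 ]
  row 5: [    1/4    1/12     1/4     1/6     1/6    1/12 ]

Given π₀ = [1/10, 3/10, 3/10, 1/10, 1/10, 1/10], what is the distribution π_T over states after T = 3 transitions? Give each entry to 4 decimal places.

t=0: π = [0.1000, 0.3000, 0.3000, 0.1000, 0.1000, 0.1000]
t=1: π = [0.1750, 0.1750, 0.1583, 0.1167, 0.1833, 0.1917]
t=2: π = [0.1806, 0.1563, 0.1785, 0.1493, 0.1604, 0.1750]
t=3: π = [0.1848, 0.1510, 0.1790, 0.1423, 0.1654, 0.1775]

π = [0.1848, 0.1510, 0.1790, 0.1423, 0.1654, 0.1775]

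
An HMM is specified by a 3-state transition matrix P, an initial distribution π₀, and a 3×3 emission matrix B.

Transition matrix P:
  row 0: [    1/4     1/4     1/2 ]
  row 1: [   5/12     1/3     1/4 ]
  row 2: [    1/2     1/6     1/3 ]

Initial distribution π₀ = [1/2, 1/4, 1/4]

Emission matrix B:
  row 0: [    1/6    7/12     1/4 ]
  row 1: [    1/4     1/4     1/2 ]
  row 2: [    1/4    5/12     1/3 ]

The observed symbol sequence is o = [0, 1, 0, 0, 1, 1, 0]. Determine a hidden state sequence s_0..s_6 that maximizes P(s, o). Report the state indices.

t=0: δ = [8.333e-02, 6.250e-02, 6.250e-02]  (obs o_0=0)
t=1: δ = [1.823e-02, 5.208e-03, 1.736e-02]  ψ = [2, 0, 0]  (obs o_1=1)
t=2: δ = [1.447e-03, 1.139e-03, 2.279e-03]  ψ = [2, 0, 0]  (obs o_2=0)
t=3: δ = [1.899e-04, 9.494e-05, 1.899e-04]  ψ = [2, 1, 2]  (obs o_3=0)
t=4: δ = [5.538e-05, 1.187e-05, 3.956e-05]  ψ = [2, 0, 0]  (obs o_4=1)
t=5: δ = [1.154e-05, 3.461e-06, 1.154e-05]  ψ = [2, 0, 0]  (obs o_5=1)
t=6: δ = [9.615e-07, 7.211e-07, 1.442e-06]  ψ = [2, 0, 0]  (obs o_6=0)
backtrack: best end state = 2; path = [2, 0, 2, 0, 2, 0, 2]

path = [2, 0, 2, 0, 2, 0, 2]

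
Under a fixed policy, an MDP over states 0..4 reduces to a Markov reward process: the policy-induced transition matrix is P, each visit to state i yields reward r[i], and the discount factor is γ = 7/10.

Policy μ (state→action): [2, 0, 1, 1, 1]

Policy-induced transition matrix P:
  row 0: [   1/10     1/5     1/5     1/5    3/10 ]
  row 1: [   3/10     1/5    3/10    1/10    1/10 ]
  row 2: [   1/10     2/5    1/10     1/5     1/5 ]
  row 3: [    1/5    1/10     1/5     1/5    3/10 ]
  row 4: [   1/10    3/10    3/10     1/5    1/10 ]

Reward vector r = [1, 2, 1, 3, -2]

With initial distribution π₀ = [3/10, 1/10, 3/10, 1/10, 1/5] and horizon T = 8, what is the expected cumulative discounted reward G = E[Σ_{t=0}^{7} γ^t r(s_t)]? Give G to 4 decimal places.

t=0: π = [0.3000, 0.1000, 0.3000, 0.1000, 0.2000], E[r] = 0.7000, γ^t·E[r] = 0.700000, running G = 0.700000
t=1: π = [0.1300, 0.2700, 0.2000, 0.1900, 0.2100], E[r] = 1.0200, γ^t·E[r] = 0.714000, running G = 1.414000
t=2: π = [0.1730, 0.2420, 0.2280, 0.1730, 0.1840], E[r] = 1.0360, γ^t·E[r] = 0.507640, running G = 1.921640
t=3: π = [0.1657, 0.2467, 0.2198, 0.1758, 0.1920], E[r] = 1.0223, γ^t·E[r] = 0.350649, running G = 2.272289
t=4: π = [0.1669, 0.2456, 0.2219, 0.1753, 0.1903], E[r] = 1.0254, γ^t·E[r] = 0.246199, running G = 2.518487
t=5: π = [0.1666, 0.2459, 0.2214, 0.1754, 0.1906], E[r] = 1.0248, γ^t·E[r] = 0.172245, running G = 2.690732
t=6: π = [0.1667, 0.2458, 0.2215, 0.1754, 0.1906], E[r] = 1.0250, γ^t·E[r] = 0.120584, running G = 2.811317
t=7: π = [0.1667, 0.2458, 0.2215, 0.1754, 0.1906], E[r] = 1.0249, γ^t·E[r] = 0.084407, running G = 2.895724

G = 2.8957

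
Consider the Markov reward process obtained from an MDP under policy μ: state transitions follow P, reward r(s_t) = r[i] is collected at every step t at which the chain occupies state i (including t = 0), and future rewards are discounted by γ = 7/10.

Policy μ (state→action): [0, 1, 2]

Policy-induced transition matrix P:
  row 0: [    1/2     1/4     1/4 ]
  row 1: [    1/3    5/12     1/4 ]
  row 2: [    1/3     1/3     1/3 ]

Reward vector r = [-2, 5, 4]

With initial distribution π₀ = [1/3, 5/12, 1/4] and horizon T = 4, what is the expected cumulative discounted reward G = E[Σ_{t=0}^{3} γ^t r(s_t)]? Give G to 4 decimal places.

t=0: π = [0.3333, 0.4167, 0.2500], E[r] = 2.4167, γ^t·E[r] = 2.416667, running G = 2.416667
t=1: π = [0.3889, 0.3403, 0.2708], E[r] = 2.0069, γ^t·E[r] = 1.404861, running G = 3.821528
t=2: π = [0.3981, 0.3293, 0.2726], E[r] = 1.9404, γ^t·E[r] = 0.950793, running G = 4.772321
t=3: π = [0.3997, 0.3276, 0.2727], E[r] = 1.9294, γ^t·E[r] = 0.661800, running G = 5.434121

G = 5.4341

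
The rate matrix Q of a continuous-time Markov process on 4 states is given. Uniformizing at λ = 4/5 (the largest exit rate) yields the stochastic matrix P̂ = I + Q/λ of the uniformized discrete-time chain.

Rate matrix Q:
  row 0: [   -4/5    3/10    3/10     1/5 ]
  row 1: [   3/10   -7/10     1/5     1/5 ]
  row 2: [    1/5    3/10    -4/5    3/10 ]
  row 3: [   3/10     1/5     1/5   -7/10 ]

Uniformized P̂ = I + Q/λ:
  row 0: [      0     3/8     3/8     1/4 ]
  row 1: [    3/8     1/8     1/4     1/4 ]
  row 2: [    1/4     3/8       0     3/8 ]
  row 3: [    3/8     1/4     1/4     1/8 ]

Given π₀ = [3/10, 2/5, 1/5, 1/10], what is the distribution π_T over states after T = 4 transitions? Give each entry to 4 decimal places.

t=0: π = [0.3000, 0.4000, 0.2000, 0.1000]
t=1: π = [0.2375, 0.2625, 0.2375, 0.2625]
t=2: π = [0.2563, 0.2766, 0.2203, 0.2469]
t=3: π = [0.2514, 0.2750, 0.2270, 0.2467]
t=4: π = [0.2524, 0.2754, 0.2247, 0.2475]

π = [0.2524, 0.2754, 0.2247, 0.2475]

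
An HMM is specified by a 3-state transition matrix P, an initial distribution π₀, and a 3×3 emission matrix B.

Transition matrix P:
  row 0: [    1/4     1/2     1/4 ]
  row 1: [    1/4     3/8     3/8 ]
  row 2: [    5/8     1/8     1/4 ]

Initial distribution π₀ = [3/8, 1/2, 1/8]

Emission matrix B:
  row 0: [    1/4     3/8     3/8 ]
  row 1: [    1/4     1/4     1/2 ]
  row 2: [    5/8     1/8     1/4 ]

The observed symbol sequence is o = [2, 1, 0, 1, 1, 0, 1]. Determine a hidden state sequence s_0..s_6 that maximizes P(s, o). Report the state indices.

t=0: δ = [1.406e-01, 2.500e-01, 3.125e-02]  (obs o_0=2)
t=1: δ = [2.344e-02, 2.344e-02, 1.172e-02]  ψ = [1, 1, 1]  (obs o_1=1)
t=2: δ = [1.831e-03, 2.930e-03, 5.493e-03]  ψ = [2, 0, 1]  (obs o_2=0)
t=3: δ = [1.287e-03, 2.747e-04, 1.717e-04]  ψ = [2, 1, 2]  (obs o_3=1)
t=4: δ = [1.207e-04, 1.609e-04, 4.023e-05]  ψ = [0, 0, 0]  (obs o_4=1)
t=5: δ = [1.006e-05, 1.509e-05, 3.772e-05]  ψ = [1, 0, 1]  (obs o_5=0)
t=6: δ = [8.840e-06, 1.414e-06, 1.179e-06]  ψ = [2, 1, 2]  (obs o_6=1)
backtrack: best end state = 0; path = [1, 1, 2, 0, 1, 2, 0]

path = [1, 1, 2, 0, 1, 2, 0]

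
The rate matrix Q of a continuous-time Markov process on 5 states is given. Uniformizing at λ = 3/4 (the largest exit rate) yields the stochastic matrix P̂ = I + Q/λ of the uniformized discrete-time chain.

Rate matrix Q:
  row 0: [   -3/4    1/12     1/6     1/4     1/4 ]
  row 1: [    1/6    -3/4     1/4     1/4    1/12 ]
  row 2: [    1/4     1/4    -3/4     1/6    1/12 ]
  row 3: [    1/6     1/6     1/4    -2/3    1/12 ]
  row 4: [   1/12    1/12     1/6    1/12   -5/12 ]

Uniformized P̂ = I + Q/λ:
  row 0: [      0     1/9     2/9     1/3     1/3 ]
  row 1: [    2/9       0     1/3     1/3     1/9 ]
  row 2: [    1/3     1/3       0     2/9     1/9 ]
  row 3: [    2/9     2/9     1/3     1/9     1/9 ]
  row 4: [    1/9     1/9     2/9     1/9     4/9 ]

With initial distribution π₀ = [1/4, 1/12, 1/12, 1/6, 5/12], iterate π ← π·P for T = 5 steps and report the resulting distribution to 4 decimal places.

t=0: π = [0.2500, 0.0833, 0.0833, 0.1667, 0.4167]
t=1: π = [0.1296, 0.1389, 0.2315, 0.1944, 0.3056]
t=2: π = [0.1852, 0.1687, 0.2078, 0.1965, 0.2418]
t=3: π = [0.1773, 0.1604, 0.2166, 0.2128, 0.2329]
t=4: π = [0.1810, 0.1651, 0.2156, 0.2102, 0.2281]
t=5: π = [0.1806, 0.1640, 0.2160, 0.2120, 0.2274]

π = [0.1806, 0.1640, 0.2160, 0.2120, 0.2274]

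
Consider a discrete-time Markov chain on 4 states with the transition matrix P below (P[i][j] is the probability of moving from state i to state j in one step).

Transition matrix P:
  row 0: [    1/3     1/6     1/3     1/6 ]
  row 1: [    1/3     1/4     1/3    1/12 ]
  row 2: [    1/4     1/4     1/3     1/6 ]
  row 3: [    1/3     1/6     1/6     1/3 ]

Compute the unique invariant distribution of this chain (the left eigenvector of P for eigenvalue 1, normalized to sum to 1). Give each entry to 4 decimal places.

Balance equations π_j = Σ_i π_i·P[i][j]:
  π_0 = 1/3·π_0 + 1/3·π_1 + 1/4·π_2 + 1/3·π_3
  π_1 = 1/6·π_0 + 1/4·π_1 + 1/4·π_2 + 1/6·π_3
  π_2 = 1/3·π_0 + 1/3·π_1 + 1/3·π_2 + 1/6·π_3
  normalize: π_0 + π_1 + π_2 + π_3 = 1
Solving the linear system gives exactly π = [203/659, 138/659, 200/659, 118/659].

π = [0.3080, 0.2094, 0.3035, 0.1791]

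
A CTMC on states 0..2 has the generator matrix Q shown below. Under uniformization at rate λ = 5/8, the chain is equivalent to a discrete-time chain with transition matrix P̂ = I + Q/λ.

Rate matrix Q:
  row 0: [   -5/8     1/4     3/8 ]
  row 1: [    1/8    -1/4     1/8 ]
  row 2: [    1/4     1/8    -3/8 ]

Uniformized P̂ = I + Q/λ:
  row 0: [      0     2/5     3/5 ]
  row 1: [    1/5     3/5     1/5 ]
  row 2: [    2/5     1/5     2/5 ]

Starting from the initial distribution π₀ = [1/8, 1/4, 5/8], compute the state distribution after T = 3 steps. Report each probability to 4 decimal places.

t=0: π = [0.1250, 0.2500, 0.6250]
t=1: π = [0.3000, 0.3250, 0.3750]
t=2: π = [0.2150, 0.3900, 0.3950]
t=3: π = [0.2360, 0.3990, 0.3650]

π = [0.2360, 0.3990, 0.3650]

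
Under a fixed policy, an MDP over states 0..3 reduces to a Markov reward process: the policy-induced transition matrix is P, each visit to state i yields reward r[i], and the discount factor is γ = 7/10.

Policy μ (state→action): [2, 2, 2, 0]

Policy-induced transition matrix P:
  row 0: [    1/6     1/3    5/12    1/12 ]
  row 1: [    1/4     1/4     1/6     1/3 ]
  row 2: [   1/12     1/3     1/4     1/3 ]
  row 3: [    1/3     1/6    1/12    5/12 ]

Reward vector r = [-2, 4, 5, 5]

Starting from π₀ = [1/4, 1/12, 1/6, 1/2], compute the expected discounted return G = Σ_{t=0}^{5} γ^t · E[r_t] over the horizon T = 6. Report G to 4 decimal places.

t=0: π = [0.2500, 0.0833, 0.1667, 0.5000], E[r] = 3.1667, γ^t·E[r] = 3.166667, running G = 3.166667
t=1: π = [0.2431, 0.2431, 0.2014, 0.3125], E[r] = 3.0556, γ^t·E[r] = 2.138889, running G = 5.305556
t=2: π = [0.2222, 0.2610, 0.2182, 0.2986], E[r] = 3.1834, γ^t·E[r] = 1.559890, running G = 6.865446
t=3: π = [0.2200, 0.2618, 0.2155, 0.3027], E[r] = 3.1982, γ^t·E[r] = 1.096968, running G = 7.962414
t=4: π = [0.2210, 0.2611, 0.2144, 0.3036], E[r] = 3.1921, γ^t·E[r] = 0.766435, running G = 8.728849
t=5: π = [0.2211, 0.2610, 0.2145, 0.3034], E[r] = 3.1910, γ^t·E[r] = 0.536308, running G = 9.265157

G = 9.2652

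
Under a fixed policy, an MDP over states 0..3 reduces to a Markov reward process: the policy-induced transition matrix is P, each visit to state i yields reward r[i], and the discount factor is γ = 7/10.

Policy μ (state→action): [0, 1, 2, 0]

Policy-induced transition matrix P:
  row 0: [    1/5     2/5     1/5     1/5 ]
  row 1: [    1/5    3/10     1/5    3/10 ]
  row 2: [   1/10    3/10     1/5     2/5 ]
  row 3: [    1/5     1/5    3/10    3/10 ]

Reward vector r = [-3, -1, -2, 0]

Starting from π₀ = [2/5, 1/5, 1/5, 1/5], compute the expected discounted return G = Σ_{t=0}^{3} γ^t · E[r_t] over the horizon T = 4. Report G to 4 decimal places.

t=0: π = [0.4000, 0.2000, 0.2000, 0.2000], E[r] = -1.8000, γ^t·E[r] = -1.800000, running G = -1.800000
t=1: π = [0.1800, 0.3200, 0.2200, 0.2800], E[r] = -1.3000, γ^t·E[r] = -0.910000, running G = -2.710000
t=2: π = [0.1780, 0.2900, 0.2280, 0.3040], E[r] = -1.2800, γ^t·E[r] = -0.627200, running G = -3.337200
t=3: π = [0.1772, 0.2874, 0.2304, 0.3050], E[r] = -1.2798, γ^t·E[r] = -0.438971, running G = -3.776171

G = -3.7762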